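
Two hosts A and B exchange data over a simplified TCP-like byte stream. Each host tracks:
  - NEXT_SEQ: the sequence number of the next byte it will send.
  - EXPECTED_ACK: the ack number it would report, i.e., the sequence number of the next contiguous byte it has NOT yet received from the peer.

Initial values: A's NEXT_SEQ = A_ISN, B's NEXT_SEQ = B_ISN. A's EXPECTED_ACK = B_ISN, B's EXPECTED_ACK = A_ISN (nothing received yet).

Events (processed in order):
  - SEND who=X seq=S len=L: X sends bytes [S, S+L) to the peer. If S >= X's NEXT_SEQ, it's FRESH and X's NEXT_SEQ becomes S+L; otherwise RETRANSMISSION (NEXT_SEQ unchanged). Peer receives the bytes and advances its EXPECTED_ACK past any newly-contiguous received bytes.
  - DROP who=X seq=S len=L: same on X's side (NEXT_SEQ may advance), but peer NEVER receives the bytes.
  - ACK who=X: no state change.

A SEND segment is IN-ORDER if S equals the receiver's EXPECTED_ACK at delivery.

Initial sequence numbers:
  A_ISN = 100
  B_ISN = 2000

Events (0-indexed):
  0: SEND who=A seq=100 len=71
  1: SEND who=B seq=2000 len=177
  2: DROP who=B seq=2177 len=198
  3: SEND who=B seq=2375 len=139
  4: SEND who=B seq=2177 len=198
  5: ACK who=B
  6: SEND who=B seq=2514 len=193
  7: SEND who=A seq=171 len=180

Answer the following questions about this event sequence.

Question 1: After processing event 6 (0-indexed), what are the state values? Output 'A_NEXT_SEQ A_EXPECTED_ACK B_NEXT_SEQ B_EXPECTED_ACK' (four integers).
After event 0: A_seq=171 A_ack=2000 B_seq=2000 B_ack=171
After event 1: A_seq=171 A_ack=2177 B_seq=2177 B_ack=171
After event 2: A_seq=171 A_ack=2177 B_seq=2375 B_ack=171
After event 3: A_seq=171 A_ack=2177 B_seq=2514 B_ack=171
After event 4: A_seq=171 A_ack=2514 B_seq=2514 B_ack=171
After event 5: A_seq=171 A_ack=2514 B_seq=2514 B_ack=171
After event 6: A_seq=171 A_ack=2707 B_seq=2707 B_ack=171

171 2707 2707 171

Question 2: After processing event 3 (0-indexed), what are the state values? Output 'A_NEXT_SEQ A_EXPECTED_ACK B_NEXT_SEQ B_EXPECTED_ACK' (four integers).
After event 0: A_seq=171 A_ack=2000 B_seq=2000 B_ack=171
After event 1: A_seq=171 A_ack=2177 B_seq=2177 B_ack=171
After event 2: A_seq=171 A_ack=2177 B_seq=2375 B_ack=171
After event 3: A_seq=171 A_ack=2177 B_seq=2514 B_ack=171

171 2177 2514 171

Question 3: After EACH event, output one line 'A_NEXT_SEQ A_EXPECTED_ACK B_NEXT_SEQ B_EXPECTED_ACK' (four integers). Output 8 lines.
171 2000 2000 171
171 2177 2177 171
171 2177 2375 171
171 2177 2514 171
171 2514 2514 171
171 2514 2514 171
171 2707 2707 171
351 2707 2707 351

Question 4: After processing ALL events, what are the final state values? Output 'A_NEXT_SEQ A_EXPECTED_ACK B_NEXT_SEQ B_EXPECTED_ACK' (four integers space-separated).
After event 0: A_seq=171 A_ack=2000 B_seq=2000 B_ack=171
After event 1: A_seq=171 A_ack=2177 B_seq=2177 B_ack=171
After event 2: A_seq=171 A_ack=2177 B_seq=2375 B_ack=171
After event 3: A_seq=171 A_ack=2177 B_seq=2514 B_ack=171
After event 4: A_seq=171 A_ack=2514 B_seq=2514 B_ack=171
After event 5: A_seq=171 A_ack=2514 B_seq=2514 B_ack=171
After event 6: A_seq=171 A_ack=2707 B_seq=2707 B_ack=171
After event 7: A_seq=351 A_ack=2707 B_seq=2707 B_ack=351

Answer: 351 2707 2707 351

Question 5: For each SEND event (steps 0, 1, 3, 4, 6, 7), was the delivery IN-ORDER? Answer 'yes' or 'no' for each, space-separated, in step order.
Answer: yes yes no yes yes yes

Derivation:
Step 0: SEND seq=100 -> in-order
Step 1: SEND seq=2000 -> in-order
Step 3: SEND seq=2375 -> out-of-order
Step 4: SEND seq=2177 -> in-order
Step 6: SEND seq=2514 -> in-order
Step 7: SEND seq=171 -> in-order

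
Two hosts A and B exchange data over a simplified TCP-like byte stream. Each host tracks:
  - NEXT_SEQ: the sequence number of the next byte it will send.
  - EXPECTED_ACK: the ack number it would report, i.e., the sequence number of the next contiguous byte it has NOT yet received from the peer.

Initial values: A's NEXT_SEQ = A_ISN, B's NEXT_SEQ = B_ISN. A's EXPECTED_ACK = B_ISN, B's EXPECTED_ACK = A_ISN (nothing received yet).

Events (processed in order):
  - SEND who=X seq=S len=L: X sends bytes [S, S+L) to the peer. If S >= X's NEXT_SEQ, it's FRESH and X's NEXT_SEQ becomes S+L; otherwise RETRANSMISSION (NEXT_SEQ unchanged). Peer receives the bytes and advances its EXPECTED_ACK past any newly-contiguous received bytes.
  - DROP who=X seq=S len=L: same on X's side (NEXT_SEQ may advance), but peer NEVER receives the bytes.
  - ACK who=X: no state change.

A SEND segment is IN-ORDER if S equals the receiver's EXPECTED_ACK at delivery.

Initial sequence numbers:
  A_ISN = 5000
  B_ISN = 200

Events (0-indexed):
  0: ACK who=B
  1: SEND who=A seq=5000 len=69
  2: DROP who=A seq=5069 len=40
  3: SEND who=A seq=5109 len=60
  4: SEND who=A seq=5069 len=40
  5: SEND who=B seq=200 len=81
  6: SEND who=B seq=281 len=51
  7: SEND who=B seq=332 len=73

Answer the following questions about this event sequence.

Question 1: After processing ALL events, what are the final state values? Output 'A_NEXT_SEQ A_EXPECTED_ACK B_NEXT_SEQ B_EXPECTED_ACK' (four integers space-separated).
Answer: 5169 405 405 5169

Derivation:
After event 0: A_seq=5000 A_ack=200 B_seq=200 B_ack=5000
After event 1: A_seq=5069 A_ack=200 B_seq=200 B_ack=5069
After event 2: A_seq=5109 A_ack=200 B_seq=200 B_ack=5069
After event 3: A_seq=5169 A_ack=200 B_seq=200 B_ack=5069
After event 4: A_seq=5169 A_ack=200 B_seq=200 B_ack=5169
After event 5: A_seq=5169 A_ack=281 B_seq=281 B_ack=5169
After event 6: A_seq=5169 A_ack=332 B_seq=332 B_ack=5169
After event 7: A_seq=5169 A_ack=405 B_seq=405 B_ack=5169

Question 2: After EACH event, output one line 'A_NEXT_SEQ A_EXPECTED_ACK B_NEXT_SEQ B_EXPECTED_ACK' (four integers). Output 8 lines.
5000 200 200 5000
5069 200 200 5069
5109 200 200 5069
5169 200 200 5069
5169 200 200 5169
5169 281 281 5169
5169 332 332 5169
5169 405 405 5169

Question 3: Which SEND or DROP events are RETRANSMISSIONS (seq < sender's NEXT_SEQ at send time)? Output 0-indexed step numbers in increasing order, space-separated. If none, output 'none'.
Step 1: SEND seq=5000 -> fresh
Step 2: DROP seq=5069 -> fresh
Step 3: SEND seq=5109 -> fresh
Step 4: SEND seq=5069 -> retransmit
Step 5: SEND seq=200 -> fresh
Step 6: SEND seq=281 -> fresh
Step 7: SEND seq=332 -> fresh

Answer: 4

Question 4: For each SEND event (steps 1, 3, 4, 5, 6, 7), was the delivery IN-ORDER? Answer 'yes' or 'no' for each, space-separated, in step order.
Answer: yes no yes yes yes yes

Derivation:
Step 1: SEND seq=5000 -> in-order
Step 3: SEND seq=5109 -> out-of-order
Step 4: SEND seq=5069 -> in-order
Step 5: SEND seq=200 -> in-order
Step 6: SEND seq=281 -> in-order
Step 7: SEND seq=332 -> in-order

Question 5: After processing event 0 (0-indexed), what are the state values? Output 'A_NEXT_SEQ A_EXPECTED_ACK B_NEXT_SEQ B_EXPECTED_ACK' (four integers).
After event 0: A_seq=5000 A_ack=200 B_seq=200 B_ack=5000

5000 200 200 5000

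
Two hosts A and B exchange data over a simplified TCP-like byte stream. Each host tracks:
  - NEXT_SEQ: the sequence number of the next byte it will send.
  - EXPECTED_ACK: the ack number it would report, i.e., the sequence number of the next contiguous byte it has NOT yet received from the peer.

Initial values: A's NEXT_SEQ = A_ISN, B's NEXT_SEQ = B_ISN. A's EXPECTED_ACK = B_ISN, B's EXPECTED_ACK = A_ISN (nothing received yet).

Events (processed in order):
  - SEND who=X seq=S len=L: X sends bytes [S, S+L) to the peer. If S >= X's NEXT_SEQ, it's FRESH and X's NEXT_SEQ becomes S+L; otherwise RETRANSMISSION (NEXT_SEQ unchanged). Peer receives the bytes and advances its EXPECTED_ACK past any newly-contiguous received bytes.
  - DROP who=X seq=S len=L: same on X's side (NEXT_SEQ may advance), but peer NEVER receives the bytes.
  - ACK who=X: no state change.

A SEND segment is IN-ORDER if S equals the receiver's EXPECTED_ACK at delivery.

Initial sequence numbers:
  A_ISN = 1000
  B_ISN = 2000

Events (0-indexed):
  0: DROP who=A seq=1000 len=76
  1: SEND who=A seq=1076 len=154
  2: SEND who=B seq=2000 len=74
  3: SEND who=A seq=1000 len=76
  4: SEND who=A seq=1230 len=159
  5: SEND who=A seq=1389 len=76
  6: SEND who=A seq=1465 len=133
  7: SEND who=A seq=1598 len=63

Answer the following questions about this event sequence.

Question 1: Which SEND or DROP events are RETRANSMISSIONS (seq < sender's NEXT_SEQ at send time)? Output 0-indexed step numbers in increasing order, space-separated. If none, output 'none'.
Answer: 3

Derivation:
Step 0: DROP seq=1000 -> fresh
Step 1: SEND seq=1076 -> fresh
Step 2: SEND seq=2000 -> fresh
Step 3: SEND seq=1000 -> retransmit
Step 4: SEND seq=1230 -> fresh
Step 5: SEND seq=1389 -> fresh
Step 6: SEND seq=1465 -> fresh
Step 7: SEND seq=1598 -> fresh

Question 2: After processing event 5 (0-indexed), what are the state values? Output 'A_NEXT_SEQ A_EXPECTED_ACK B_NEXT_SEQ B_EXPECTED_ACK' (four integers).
After event 0: A_seq=1076 A_ack=2000 B_seq=2000 B_ack=1000
After event 1: A_seq=1230 A_ack=2000 B_seq=2000 B_ack=1000
After event 2: A_seq=1230 A_ack=2074 B_seq=2074 B_ack=1000
After event 3: A_seq=1230 A_ack=2074 B_seq=2074 B_ack=1230
After event 4: A_seq=1389 A_ack=2074 B_seq=2074 B_ack=1389
After event 5: A_seq=1465 A_ack=2074 B_seq=2074 B_ack=1465

1465 2074 2074 1465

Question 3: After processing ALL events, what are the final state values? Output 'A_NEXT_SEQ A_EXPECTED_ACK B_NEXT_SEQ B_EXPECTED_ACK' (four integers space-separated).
After event 0: A_seq=1076 A_ack=2000 B_seq=2000 B_ack=1000
After event 1: A_seq=1230 A_ack=2000 B_seq=2000 B_ack=1000
After event 2: A_seq=1230 A_ack=2074 B_seq=2074 B_ack=1000
After event 3: A_seq=1230 A_ack=2074 B_seq=2074 B_ack=1230
After event 4: A_seq=1389 A_ack=2074 B_seq=2074 B_ack=1389
After event 5: A_seq=1465 A_ack=2074 B_seq=2074 B_ack=1465
After event 6: A_seq=1598 A_ack=2074 B_seq=2074 B_ack=1598
After event 7: A_seq=1661 A_ack=2074 B_seq=2074 B_ack=1661

Answer: 1661 2074 2074 1661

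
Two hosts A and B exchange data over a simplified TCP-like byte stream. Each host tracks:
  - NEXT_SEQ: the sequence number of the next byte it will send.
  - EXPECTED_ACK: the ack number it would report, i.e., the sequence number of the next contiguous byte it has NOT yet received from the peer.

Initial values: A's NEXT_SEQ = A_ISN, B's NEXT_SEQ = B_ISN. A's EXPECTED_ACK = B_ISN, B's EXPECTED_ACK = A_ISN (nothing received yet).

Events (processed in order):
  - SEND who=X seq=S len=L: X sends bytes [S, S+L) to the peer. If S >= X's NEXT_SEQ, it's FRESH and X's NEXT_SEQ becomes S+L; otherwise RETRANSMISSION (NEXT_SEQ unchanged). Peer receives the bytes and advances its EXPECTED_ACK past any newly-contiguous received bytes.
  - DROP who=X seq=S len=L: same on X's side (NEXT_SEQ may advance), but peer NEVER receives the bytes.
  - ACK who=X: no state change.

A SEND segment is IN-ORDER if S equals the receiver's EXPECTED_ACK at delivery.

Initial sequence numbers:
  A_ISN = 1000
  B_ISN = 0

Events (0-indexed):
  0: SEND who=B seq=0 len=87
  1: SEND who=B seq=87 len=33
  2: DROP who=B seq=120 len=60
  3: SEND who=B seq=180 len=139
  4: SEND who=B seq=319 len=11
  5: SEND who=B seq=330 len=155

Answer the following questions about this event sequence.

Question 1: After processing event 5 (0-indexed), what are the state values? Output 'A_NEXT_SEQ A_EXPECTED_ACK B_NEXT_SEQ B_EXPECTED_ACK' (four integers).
After event 0: A_seq=1000 A_ack=87 B_seq=87 B_ack=1000
After event 1: A_seq=1000 A_ack=120 B_seq=120 B_ack=1000
After event 2: A_seq=1000 A_ack=120 B_seq=180 B_ack=1000
After event 3: A_seq=1000 A_ack=120 B_seq=319 B_ack=1000
After event 4: A_seq=1000 A_ack=120 B_seq=330 B_ack=1000
After event 5: A_seq=1000 A_ack=120 B_seq=485 B_ack=1000

1000 120 485 1000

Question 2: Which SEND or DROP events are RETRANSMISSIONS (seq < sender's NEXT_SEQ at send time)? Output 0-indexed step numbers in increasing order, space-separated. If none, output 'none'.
Answer: none

Derivation:
Step 0: SEND seq=0 -> fresh
Step 1: SEND seq=87 -> fresh
Step 2: DROP seq=120 -> fresh
Step 3: SEND seq=180 -> fresh
Step 4: SEND seq=319 -> fresh
Step 5: SEND seq=330 -> fresh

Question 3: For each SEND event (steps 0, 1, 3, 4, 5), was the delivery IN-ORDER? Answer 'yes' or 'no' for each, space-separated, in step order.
Answer: yes yes no no no

Derivation:
Step 0: SEND seq=0 -> in-order
Step 1: SEND seq=87 -> in-order
Step 3: SEND seq=180 -> out-of-order
Step 4: SEND seq=319 -> out-of-order
Step 5: SEND seq=330 -> out-of-order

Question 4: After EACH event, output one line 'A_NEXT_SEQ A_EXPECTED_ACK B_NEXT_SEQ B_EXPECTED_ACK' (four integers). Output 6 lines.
1000 87 87 1000
1000 120 120 1000
1000 120 180 1000
1000 120 319 1000
1000 120 330 1000
1000 120 485 1000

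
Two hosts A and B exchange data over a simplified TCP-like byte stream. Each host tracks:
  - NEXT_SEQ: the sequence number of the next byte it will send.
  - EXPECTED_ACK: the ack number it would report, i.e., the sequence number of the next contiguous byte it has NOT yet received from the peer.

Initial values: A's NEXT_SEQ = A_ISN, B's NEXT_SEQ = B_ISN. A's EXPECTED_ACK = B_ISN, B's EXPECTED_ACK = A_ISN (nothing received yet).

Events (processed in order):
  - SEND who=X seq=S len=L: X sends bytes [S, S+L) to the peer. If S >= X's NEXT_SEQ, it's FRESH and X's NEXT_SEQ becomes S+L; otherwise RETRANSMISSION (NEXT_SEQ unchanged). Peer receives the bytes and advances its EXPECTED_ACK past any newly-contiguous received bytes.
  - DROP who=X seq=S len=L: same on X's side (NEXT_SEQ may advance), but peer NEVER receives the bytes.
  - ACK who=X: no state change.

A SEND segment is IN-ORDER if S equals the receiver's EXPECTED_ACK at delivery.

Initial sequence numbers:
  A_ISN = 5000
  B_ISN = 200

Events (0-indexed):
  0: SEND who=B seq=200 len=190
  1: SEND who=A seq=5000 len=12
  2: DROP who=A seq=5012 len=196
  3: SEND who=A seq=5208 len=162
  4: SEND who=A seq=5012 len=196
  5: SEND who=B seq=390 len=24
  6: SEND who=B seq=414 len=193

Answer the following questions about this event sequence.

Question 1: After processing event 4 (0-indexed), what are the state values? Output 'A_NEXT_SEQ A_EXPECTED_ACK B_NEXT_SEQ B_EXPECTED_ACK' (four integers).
After event 0: A_seq=5000 A_ack=390 B_seq=390 B_ack=5000
After event 1: A_seq=5012 A_ack=390 B_seq=390 B_ack=5012
After event 2: A_seq=5208 A_ack=390 B_seq=390 B_ack=5012
After event 3: A_seq=5370 A_ack=390 B_seq=390 B_ack=5012
After event 4: A_seq=5370 A_ack=390 B_seq=390 B_ack=5370

5370 390 390 5370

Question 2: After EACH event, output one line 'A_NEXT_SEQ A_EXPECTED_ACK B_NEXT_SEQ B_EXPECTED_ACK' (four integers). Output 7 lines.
5000 390 390 5000
5012 390 390 5012
5208 390 390 5012
5370 390 390 5012
5370 390 390 5370
5370 414 414 5370
5370 607 607 5370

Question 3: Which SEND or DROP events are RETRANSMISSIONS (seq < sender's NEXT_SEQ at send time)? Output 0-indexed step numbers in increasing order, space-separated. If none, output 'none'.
Step 0: SEND seq=200 -> fresh
Step 1: SEND seq=5000 -> fresh
Step 2: DROP seq=5012 -> fresh
Step 3: SEND seq=5208 -> fresh
Step 4: SEND seq=5012 -> retransmit
Step 5: SEND seq=390 -> fresh
Step 6: SEND seq=414 -> fresh

Answer: 4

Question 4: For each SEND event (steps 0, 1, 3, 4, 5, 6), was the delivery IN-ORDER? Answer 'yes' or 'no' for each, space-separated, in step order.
Step 0: SEND seq=200 -> in-order
Step 1: SEND seq=5000 -> in-order
Step 3: SEND seq=5208 -> out-of-order
Step 4: SEND seq=5012 -> in-order
Step 5: SEND seq=390 -> in-order
Step 6: SEND seq=414 -> in-order

Answer: yes yes no yes yes yes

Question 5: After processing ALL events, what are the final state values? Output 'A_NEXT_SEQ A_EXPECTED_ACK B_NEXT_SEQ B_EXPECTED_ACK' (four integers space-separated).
After event 0: A_seq=5000 A_ack=390 B_seq=390 B_ack=5000
After event 1: A_seq=5012 A_ack=390 B_seq=390 B_ack=5012
After event 2: A_seq=5208 A_ack=390 B_seq=390 B_ack=5012
After event 3: A_seq=5370 A_ack=390 B_seq=390 B_ack=5012
After event 4: A_seq=5370 A_ack=390 B_seq=390 B_ack=5370
After event 5: A_seq=5370 A_ack=414 B_seq=414 B_ack=5370
After event 6: A_seq=5370 A_ack=607 B_seq=607 B_ack=5370

Answer: 5370 607 607 5370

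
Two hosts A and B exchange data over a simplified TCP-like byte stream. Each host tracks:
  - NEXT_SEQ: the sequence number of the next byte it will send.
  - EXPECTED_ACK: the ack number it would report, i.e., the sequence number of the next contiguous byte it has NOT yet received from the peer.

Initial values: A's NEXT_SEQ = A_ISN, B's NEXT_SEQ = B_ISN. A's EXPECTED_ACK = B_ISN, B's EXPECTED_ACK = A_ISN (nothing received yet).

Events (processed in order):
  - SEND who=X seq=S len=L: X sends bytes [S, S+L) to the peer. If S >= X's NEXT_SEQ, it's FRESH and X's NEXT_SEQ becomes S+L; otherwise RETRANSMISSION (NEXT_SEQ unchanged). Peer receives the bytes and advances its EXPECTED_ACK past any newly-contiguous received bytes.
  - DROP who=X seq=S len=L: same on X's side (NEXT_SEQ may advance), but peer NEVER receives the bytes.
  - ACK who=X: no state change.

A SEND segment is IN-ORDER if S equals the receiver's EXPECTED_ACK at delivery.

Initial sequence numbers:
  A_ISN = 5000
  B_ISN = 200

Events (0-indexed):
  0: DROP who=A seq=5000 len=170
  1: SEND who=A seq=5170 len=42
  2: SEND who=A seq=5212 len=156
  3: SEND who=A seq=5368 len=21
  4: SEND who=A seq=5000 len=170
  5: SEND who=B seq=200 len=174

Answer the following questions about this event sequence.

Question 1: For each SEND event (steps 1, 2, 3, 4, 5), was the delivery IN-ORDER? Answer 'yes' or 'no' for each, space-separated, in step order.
Step 1: SEND seq=5170 -> out-of-order
Step 2: SEND seq=5212 -> out-of-order
Step 3: SEND seq=5368 -> out-of-order
Step 4: SEND seq=5000 -> in-order
Step 5: SEND seq=200 -> in-order

Answer: no no no yes yes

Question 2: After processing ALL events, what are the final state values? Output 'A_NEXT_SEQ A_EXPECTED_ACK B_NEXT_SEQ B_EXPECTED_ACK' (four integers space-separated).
Answer: 5389 374 374 5389

Derivation:
After event 0: A_seq=5170 A_ack=200 B_seq=200 B_ack=5000
After event 1: A_seq=5212 A_ack=200 B_seq=200 B_ack=5000
After event 2: A_seq=5368 A_ack=200 B_seq=200 B_ack=5000
After event 3: A_seq=5389 A_ack=200 B_seq=200 B_ack=5000
After event 4: A_seq=5389 A_ack=200 B_seq=200 B_ack=5389
After event 5: A_seq=5389 A_ack=374 B_seq=374 B_ack=5389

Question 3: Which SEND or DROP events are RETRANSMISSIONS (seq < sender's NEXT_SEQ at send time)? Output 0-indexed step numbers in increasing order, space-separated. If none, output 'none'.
Answer: 4

Derivation:
Step 0: DROP seq=5000 -> fresh
Step 1: SEND seq=5170 -> fresh
Step 2: SEND seq=5212 -> fresh
Step 3: SEND seq=5368 -> fresh
Step 4: SEND seq=5000 -> retransmit
Step 5: SEND seq=200 -> fresh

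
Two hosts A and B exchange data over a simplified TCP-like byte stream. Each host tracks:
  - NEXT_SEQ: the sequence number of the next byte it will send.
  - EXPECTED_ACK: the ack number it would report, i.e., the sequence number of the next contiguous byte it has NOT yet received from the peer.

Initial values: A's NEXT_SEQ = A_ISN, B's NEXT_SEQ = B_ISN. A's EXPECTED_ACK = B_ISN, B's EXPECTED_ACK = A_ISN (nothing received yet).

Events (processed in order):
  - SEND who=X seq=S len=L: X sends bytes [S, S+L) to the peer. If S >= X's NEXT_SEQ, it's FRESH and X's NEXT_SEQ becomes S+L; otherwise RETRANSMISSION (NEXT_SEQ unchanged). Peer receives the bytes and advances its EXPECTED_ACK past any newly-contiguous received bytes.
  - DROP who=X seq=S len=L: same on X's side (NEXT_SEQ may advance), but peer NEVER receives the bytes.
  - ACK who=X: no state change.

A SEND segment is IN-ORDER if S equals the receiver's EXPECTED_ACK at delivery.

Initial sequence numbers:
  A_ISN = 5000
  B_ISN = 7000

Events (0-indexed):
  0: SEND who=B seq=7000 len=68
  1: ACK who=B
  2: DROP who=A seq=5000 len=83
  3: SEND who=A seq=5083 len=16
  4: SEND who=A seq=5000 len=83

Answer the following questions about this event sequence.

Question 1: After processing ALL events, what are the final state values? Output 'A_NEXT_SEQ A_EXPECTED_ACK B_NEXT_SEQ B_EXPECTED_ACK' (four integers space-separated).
After event 0: A_seq=5000 A_ack=7068 B_seq=7068 B_ack=5000
After event 1: A_seq=5000 A_ack=7068 B_seq=7068 B_ack=5000
After event 2: A_seq=5083 A_ack=7068 B_seq=7068 B_ack=5000
After event 3: A_seq=5099 A_ack=7068 B_seq=7068 B_ack=5000
After event 4: A_seq=5099 A_ack=7068 B_seq=7068 B_ack=5099

Answer: 5099 7068 7068 5099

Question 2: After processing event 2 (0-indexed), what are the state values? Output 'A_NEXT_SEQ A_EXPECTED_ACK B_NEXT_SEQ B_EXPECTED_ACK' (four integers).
After event 0: A_seq=5000 A_ack=7068 B_seq=7068 B_ack=5000
After event 1: A_seq=5000 A_ack=7068 B_seq=7068 B_ack=5000
After event 2: A_seq=5083 A_ack=7068 B_seq=7068 B_ack=5000

5083 7068 7068 5000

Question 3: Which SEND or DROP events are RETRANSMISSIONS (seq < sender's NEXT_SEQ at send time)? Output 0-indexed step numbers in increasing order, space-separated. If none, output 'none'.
Step 0: SEND seq=7000 -> fresh
Step 2: DROP seq=5000 -> fresh
Step 3: SEND seq=5083 -> fresh
Step 4: SEND seq=5000 -> retransmit

Answer: 4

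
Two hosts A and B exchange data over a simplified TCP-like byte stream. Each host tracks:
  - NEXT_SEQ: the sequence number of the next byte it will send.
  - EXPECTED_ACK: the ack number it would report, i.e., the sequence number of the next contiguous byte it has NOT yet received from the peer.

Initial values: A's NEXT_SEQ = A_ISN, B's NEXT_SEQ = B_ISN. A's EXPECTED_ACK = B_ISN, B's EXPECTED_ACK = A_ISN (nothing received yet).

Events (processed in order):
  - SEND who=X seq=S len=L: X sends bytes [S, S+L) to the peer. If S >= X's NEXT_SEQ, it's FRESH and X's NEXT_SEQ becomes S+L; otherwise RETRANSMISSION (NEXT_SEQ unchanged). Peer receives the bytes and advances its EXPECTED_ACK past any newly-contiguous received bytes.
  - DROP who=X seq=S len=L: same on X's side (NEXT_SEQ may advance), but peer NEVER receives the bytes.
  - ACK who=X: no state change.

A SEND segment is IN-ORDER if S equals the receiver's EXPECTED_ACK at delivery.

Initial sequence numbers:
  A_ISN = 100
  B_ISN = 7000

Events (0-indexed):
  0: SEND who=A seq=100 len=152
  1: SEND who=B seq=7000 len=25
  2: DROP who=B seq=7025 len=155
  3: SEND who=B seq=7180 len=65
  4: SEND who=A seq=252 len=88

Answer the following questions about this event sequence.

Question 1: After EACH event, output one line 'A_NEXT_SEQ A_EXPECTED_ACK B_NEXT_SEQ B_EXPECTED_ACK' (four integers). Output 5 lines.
252 7000 7000 252
252 7025 7025 252
252 7025 7180 252
252 7025 7245 252
340 7025 7245 340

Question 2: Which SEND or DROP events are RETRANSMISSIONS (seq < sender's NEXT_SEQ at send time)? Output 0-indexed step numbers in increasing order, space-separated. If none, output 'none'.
Answer: none

Derivation:
Step 0: SEND seq=100 -> fresh
Step 1: SEND seq=7000 -> fresh
Step 2: DROP seq=7025 -> fresh
Step 3: SEND seq=7180 -> fresh
Step 4: SEND seq=252 -> fresh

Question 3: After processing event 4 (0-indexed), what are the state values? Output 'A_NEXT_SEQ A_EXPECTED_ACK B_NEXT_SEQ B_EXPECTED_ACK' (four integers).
After event 0: A_seq=252 A_ack=7000 B_seq=7000 B_ack=252
After event 1: A_seq=252 A_ack=7025 B_seq=7025 B_ack=252
After event 2: A_seq=252 A_ack=7025 B_seq=7180 B_ack=252
After event 3: A_seq=252 A_ack=7025 B_seq=7245 B_ack=252
After event 4: A_seq=340 A_ack=7025 B_seq=7245 B_ack=340

340 7025 7245 340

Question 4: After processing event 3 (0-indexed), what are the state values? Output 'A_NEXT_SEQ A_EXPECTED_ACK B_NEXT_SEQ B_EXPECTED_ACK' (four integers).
After event 0: A_seq=252 A_ack=7000 B_seq=7000 B_ack=252
After event 1: A_seq=252 A_ack=7025 B_seq=7025 B_ack=252
After event 2: A_seq=252 A_ack=7025 B_seq=7180 B_ack=252
After event 3: A_seq=252 A_ack=7025 B_seq=7245 B_ack=252

252 7025 7245 252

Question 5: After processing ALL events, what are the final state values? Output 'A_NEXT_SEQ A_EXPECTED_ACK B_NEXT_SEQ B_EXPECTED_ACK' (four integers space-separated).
Answer: 340 7025 7245 340

Derivation:
After event 0: A_seq=252 A_ack=7000 B_seq=7000 B_ack=252
After event 1: A_seq=252 A_ack=7025 B_seq=7025 B_ack=252
After event 2: A_seq=252 A_ack=7025 B_seq=7180 B_ack=252
After event 3: A_seq=252 A_ack=7025 B_seq=7245 B_ack=252
After event 4: A_seq=340 A_ack=7025 B_seq=7245 B_ack=340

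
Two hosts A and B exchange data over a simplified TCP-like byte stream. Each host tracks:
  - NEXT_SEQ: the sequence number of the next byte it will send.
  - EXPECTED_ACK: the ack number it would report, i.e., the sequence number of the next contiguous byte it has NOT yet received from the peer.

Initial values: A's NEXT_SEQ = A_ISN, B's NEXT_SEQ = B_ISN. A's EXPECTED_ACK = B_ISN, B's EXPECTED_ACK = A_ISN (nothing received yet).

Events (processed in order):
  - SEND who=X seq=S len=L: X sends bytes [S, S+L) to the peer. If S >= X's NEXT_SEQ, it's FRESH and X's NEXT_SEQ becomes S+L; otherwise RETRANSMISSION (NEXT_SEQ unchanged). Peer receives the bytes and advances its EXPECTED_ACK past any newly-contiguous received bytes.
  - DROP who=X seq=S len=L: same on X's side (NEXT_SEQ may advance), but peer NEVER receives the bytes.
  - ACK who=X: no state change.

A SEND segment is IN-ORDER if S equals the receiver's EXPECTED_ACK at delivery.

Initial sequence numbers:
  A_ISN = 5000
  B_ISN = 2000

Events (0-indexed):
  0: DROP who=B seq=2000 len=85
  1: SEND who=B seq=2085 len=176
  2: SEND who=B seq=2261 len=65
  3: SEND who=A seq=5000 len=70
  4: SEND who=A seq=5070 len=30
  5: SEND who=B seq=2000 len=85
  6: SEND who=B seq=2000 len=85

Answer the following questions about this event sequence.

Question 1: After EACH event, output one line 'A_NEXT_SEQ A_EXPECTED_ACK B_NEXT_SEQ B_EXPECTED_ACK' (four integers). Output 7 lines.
5000 2000 2085 5000
5000 2000 2261 5000
5000 2000 2326 5000
5070 2000 2326 5070
5100 2000 2326 5100
5100 2326 2326 5100
5100 2326 2326 5100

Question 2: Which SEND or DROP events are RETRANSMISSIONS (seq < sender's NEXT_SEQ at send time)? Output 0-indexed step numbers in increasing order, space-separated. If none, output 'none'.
Answer: 5 6

Derivation:
Step 0: DROP seq=2000 -> fresh
Step 1: SEND seq=2085 -> fresh
Step 2: SEND seq=2261 -> fresh
Step 3: SEND seq=5000 -> fresh
Step 4: SEND seq=5070 -> fresh
Step 5: SEND seq=2000 -> retransmit
Step 6: SEND seq=2000 -> retransmit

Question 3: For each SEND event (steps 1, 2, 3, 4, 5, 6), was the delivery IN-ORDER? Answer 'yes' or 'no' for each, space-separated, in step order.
Answer: no no yes yes yes no

Derivation:
Step 1: SEND seq=2085 -> out-of-order
Step 2: SEND seq=2261 -> out-of-order
Step 3: SEND seq=5000 -> in-order
Step 4: SEND seq=5070 -> in-order
Step 5: SEND seq=2000 -> in-order
Step 6: SEND seq=2000 -> out-of-order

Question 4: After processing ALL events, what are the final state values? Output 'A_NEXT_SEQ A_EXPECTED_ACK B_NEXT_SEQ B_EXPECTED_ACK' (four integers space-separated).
After event 0: A_seq=5000 A_ack=2000 B_seq=2085 B_ack=5000
After event 1: A_seq=5000 A_ack=2000 B_seq=2261 B_ack=5000
After event 2: A_seq=5000 A_ack=2000 B_seq=2326 B_ack=5000
After event 3: A_seq=5070 A_ack=2000 B_seq=2326 B_ack=5070
After event 4: A_seq=5100 A_ack=2000 B_seq=2326 B_ack=5100
After event 5: A_seq=5100 A_ack=2326 B_seq=2326 B_ack=5100
After event 6: A_seq=5100 A_ack=2326 B_seq=2326 B_ack=5100

Answer: 5100 2326 2326 5100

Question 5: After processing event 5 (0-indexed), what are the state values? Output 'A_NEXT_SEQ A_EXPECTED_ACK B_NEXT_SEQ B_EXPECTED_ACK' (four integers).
After event 0: A_seq=5000 A_ack=2000 B_seq=2085 B_ack=5000
After event 1: A_seq=5000 A_ack=2000 B_seq=2261 B_ack=5000
After event 2: A_seq=5000 A_ack=2000 B_seq=2326 B_ack=5000
After event 3: A_seq=5070 A_ack=2000 B_seq=2326 B_ack=5070
After event 4: A_seq=5100 A_ack=2000 B_seq=2326 B_ack=5100
After event 5: A_seq=5100 A_ack=2326 B_seq=2326 B_ack=5100

5100 2326 2326 5100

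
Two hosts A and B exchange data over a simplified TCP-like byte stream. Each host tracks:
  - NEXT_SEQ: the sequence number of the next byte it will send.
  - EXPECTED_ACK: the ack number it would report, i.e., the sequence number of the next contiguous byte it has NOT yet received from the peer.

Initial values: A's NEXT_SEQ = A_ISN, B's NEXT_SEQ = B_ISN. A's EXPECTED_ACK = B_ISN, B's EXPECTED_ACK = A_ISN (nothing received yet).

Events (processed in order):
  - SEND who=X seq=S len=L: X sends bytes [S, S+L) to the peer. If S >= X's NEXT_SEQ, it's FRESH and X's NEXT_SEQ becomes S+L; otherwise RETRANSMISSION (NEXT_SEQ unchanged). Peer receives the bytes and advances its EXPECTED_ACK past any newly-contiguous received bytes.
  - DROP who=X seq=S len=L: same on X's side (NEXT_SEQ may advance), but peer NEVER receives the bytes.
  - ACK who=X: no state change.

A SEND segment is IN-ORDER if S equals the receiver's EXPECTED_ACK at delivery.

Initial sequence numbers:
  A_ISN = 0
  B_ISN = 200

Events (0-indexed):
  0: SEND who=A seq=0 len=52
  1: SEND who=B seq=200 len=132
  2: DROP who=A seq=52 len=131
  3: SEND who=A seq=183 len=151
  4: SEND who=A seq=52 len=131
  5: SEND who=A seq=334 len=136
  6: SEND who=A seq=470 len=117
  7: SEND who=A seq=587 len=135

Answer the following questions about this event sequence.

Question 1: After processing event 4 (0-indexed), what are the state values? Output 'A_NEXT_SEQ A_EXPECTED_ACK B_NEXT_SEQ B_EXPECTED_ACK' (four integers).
After event 0: A_seq=52 A_ack=200 B_seq=200 B_ack=52
After event 1: A_seq=52 A_ack=332 B_seq=332 B_ack=52
After event 2: A_seq=183 A_ack=332 B_seq=332 B_ack=52
After event 3: A_seq=334 A_ack=332 B_seq=332 B_ack=52
After event 4: A_seq=334 A_ack=332 B_seq=332 B_ack=334

334 332 332 334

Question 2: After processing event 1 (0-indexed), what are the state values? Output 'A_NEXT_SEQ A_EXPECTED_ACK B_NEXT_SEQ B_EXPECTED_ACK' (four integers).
After event 0: A_seq=52 A_ack=200 B_seq=200 B_ack=52
After event 1: A_seq=52 A_ack=332 B_seq=332 B_ack=52

52 332 332 52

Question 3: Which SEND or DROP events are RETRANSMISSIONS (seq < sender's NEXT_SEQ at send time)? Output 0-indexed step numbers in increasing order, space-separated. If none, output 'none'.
Answer: 4

Derivation:
Step 0: SEND seq=0 -> fresh
Step 1: SEND seq=200 -> fresh
Step 2: DROP seq=52 -> fresh
Step 3: SEND seq=183 -> fresh
Step 4: SEND seq=52 -> retransmit
Step 5: SEND seq=334 -> fresh
Step 6: SEND seq=470 -> fresh
Step 7: SEND seq=587 -> fresh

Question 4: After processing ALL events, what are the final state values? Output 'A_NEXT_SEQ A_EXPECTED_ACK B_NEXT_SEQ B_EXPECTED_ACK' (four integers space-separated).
After event 0: A_seq=52 A_ack=200 B_seq=200 B_ack=52
After event 1: A_seq=52 A_ack=332 B_seq=332 B_ack=52
After event 2: A_seq=183 A_ack=332 B_seq=332 B_ack=52
After event 3: A_seq=334 A_ack=332 B_seq=332 B_ack=52
After event 4: A_seq=334 A_ack=332 B_seq=332 B_ack=334
After event 5: A_seq=470 A_ack=332 B_seq=332 B_ack=470
After event 6: A_seq=587 A_ack=332 B_seq=332 B_ack=587
After event 7: A_seq=722 A_ack=332 B_seq=332 B_ack=722

Answer: 722 332 332 722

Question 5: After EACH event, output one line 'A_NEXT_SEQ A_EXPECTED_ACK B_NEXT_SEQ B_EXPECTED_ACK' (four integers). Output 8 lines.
52 200 200 52
52 332 332 52
183 332 332 52
334 332 332 52
334 332 332 334
470 332 332 470
587 332 332 587
722 332 332 722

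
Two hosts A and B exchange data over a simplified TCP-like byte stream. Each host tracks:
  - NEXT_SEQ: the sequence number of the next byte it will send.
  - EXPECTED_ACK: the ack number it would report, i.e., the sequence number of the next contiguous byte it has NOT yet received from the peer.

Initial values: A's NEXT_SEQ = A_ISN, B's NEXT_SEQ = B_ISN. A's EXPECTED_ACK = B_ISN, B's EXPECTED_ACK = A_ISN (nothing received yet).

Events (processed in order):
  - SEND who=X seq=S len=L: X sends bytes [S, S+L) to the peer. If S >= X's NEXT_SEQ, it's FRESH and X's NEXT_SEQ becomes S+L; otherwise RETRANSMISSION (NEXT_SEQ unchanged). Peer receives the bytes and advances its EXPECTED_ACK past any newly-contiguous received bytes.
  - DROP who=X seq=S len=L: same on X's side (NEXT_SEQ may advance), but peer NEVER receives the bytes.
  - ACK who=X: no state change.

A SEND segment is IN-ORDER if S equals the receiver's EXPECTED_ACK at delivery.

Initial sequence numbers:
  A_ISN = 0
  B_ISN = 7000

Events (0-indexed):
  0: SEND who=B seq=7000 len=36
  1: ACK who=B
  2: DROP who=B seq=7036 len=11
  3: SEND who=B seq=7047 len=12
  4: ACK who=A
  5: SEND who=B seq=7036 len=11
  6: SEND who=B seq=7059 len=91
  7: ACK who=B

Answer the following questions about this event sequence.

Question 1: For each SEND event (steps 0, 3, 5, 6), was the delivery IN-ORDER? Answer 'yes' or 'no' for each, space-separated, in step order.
Answer: yes no yes yes

Derivation:
Step 0: SEND seq=7000 -> in-order
Step 3: SEND seq=7047 -> out-of-order
Step 5: SEND seq=7036 -> in-order
Step 6: SEND seq=7059 -> in-order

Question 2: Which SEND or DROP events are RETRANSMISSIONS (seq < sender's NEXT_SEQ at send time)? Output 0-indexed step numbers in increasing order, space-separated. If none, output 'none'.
Step 0: SEND seq=7000 -> fresh
Step 2: DROP seq=7036 -> fresh
Step 3: SEND seq=7047 -> fresh
Step 5: SEND seq=7036 -> retransmit
Step 6: SEND seq=7059 -> fresh

Answer: 5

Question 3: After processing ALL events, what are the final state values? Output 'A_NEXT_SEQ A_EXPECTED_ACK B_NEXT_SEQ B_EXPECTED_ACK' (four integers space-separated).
After event 0: A_seq=0 A_ack=7036 B_seq=7036 B_ack=0
After event 1: A_seq=0 A_ack=7036 B_seq=7036 B_ack=0
After event 2: A_seq=0 A_ack=7036 B_seq=7047 B_ack=0
After event 3: A_seq=0 A_ack=7036 B_seq=7059 B_ack=0
After event 4: A_seq=0 A_ack=7036 B_seq=7059 B_ack=0
After event 5: A_seq=0 A_ack=7059 B_seq=7059 B_ack=0
After event 6: A_seq=0 A_ack=7150 B_seq=7150 B_ack=0
After event 7: A_seq=0 A_ack=7150 B_seq=7150 B_ack=0

Answer: 0 7150 7150 0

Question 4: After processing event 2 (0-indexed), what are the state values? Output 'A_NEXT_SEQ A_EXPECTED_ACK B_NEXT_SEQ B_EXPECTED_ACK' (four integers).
After event 0: A_seq=0 A_ack=7036 B_seq=7036 B_ack=0
After event 1: A_seq=0 A_ack=7036 B_seq=7036 B_ack=0
After event 2: A_seq=0 A_ack=7036 B_seq=7047 B_ack=0

0 7036 7047 0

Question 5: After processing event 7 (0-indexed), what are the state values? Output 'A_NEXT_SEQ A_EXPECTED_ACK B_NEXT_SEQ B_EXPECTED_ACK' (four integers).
After event 0: A_seq=0 A_ack=7036 B_seq=7036 B_ack=0
After event 1: A_seq=0 A_ack=7036 B_seq=7036 B_ack=0
After event 2: A_seq=0 A_ack=7036 B_seq=7047 B_ack=0
After event 3: A_seq=0 A_ack=7036 B_seq=7059 B_ack=0
After event 4: A_seq=0 A_ack=7036 B_seq=7059 B_ack=0
After event 5: A_seq=0 A_ack=7059 B_seq=7059 B_ack=0
After event 6: A_seq=0 A_ack=7150 B_seq=7150 B_ack=0
After event 7: A_seq=0 A_ack=7150 B_seq=7150 B_ack=0

0 7150 7150 0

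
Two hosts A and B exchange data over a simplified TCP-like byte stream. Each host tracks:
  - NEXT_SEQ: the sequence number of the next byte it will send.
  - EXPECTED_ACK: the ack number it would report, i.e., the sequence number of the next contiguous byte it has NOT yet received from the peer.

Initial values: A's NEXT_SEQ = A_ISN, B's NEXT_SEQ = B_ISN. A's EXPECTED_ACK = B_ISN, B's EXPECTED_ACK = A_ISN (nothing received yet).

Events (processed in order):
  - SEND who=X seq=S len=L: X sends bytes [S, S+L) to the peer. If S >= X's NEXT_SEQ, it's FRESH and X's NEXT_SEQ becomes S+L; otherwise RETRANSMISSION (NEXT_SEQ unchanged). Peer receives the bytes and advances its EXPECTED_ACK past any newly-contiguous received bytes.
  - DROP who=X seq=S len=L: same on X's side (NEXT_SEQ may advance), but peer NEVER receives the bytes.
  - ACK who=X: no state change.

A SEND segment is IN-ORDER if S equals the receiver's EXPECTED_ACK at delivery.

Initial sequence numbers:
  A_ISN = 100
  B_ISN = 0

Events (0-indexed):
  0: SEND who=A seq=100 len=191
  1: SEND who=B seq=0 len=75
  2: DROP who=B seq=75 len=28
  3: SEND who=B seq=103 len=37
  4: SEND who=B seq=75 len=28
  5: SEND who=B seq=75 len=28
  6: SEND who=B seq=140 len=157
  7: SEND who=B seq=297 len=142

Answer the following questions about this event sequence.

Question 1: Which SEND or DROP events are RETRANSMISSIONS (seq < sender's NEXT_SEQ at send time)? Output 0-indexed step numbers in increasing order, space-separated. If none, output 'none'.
Step 0: SEND seq=100 -> fresh
Step 1: SEND seq=0 -> fresh
Step 2: DROP seq=75 -> fresh
Step 3: SEND seq=103 -> fresh
Step 4: SEND seq=75 -> retransmit
Step 5: SEND seq=75 -> retransmit
Step 6: SEND seq=140 -> fresh
Step 7: SEND seq=297 -> fresh

Answer: 4 5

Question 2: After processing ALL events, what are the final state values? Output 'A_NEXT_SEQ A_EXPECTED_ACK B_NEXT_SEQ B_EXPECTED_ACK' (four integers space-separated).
After event 0: A_seq=291 A_ack=0 B_seq=0 B_ack=291
After event 1: A_seq=291 A_ack=75 B_seq=75 B_ack=291
After event 2: A_seq=291 A_ack=75 B_seq=103 B_ack=291
After event 3: A_seq=291 A_ack=75 B_seq=140 B_ack=291
After event 4: A_seq=291 A_ack=140 B_seq=140 B_ack=291
After event 5: A_seq=291 A_ack=140 B_seq=140 B_ack=291
After event 6: A_seq=291 A_ack=297 B_seq=297 B_ack=291
After event 7: A_seq=291 A_ack=439 B_seq=439 B_ack=291

Answer: 291 439 439 291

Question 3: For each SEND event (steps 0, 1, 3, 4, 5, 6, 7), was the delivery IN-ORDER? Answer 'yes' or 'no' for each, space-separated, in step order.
Answer: yes yes no yes no yes yes

Derivation:
Step 0: SEND seq=100 -> in-order
Step 1: SEND seq=0 -> in-order
Step 3: SEND seq=103 -> out-of-order
Step 4: SEND seq=75 -> in-order
Step 5: SEND seq=75 -> out-of-order
Step 6: SEND seq=140 -> in-order
Step 7: SEND seq=297 -> in-order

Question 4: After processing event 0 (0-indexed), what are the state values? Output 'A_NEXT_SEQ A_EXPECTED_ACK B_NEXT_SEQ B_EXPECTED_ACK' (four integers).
After event 0: A_seq=291 A_ack=0 B_seq=0 B_ack=291

291 0 0 291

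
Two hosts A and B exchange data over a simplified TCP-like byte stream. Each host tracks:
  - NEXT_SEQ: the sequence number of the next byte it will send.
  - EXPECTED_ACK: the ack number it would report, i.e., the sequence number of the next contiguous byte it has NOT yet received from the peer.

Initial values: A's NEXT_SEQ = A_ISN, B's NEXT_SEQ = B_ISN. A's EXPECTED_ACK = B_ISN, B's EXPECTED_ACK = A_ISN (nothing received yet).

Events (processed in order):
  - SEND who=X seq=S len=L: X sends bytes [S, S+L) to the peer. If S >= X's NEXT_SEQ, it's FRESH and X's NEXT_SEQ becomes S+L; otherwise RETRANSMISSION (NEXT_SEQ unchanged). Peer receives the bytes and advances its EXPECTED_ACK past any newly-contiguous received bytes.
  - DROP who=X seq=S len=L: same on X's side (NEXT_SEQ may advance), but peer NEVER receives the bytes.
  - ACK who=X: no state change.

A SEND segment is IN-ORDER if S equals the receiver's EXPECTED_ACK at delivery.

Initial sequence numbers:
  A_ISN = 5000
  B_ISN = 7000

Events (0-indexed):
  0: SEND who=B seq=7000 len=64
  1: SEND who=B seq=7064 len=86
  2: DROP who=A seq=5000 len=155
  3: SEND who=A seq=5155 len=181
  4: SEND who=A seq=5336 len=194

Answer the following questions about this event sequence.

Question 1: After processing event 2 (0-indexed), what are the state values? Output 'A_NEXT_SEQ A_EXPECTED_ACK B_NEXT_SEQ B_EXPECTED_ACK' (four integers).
After event 0: A_seq=5000 A_ack=7064 B_seq=7064 B_ack=5000
After event 1: A_seq=5000 A_ack=7150 B_seq=7150 B_ack=5000
After event 2: A_seq=5155 A_ack=7150 B_seq=7150 B_ack=5000

5155 7150 7150 5000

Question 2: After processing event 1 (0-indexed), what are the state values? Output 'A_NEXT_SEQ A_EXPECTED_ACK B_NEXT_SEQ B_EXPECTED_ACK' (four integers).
After event 0: A_seq=5000 A_ack=7064 B_seq=7064 B_ack=5000
After event 1: A_seq=5000 A_ack=7150 B_seq=7150 B_ack=5000

5000 7150 7150 5000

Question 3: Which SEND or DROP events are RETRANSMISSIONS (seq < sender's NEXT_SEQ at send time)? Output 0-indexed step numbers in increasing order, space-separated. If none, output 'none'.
Step 0: SEND seq=7000 -> fresh
Step 1: SEND seq=7064 -> fresh
Step 2: DROP seq=5000 -> fresh
Step 3: SEND seq=5155 -> fresh
Step 4: SEND seq=5336 -> fresh

Answer: none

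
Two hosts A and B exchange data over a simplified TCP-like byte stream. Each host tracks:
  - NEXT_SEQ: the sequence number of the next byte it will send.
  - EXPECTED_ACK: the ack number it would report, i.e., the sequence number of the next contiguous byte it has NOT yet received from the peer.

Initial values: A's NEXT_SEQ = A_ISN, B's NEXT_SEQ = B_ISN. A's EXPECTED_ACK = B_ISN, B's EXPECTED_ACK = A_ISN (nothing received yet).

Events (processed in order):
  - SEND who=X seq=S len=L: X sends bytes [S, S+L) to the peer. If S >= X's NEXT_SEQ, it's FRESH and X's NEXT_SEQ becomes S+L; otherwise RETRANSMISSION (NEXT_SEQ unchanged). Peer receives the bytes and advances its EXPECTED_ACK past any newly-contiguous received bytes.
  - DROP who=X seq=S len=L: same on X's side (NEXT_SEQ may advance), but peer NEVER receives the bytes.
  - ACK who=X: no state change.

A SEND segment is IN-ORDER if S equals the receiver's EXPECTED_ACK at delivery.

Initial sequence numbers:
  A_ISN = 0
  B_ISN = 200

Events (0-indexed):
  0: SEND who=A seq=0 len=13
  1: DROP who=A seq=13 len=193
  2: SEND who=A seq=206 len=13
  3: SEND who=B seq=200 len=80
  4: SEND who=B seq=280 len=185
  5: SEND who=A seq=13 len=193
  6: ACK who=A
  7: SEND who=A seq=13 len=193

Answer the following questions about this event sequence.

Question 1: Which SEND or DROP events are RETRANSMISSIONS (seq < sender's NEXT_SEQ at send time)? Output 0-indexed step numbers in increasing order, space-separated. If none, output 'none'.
Answer: 5 7

Derivation:
Step 0: SEND seq=0 -> fresh
Step 1: DROP seq=13 -> fresh
Step 2: SEND seq=206 -> fresh
Step 3: SEND seq=200 -> fresh
Step 4: SEND seq=280 -> fresh
Step 5: SEND seq=13 -> retransmit
Step 7: SEND seq=13 -> retransmit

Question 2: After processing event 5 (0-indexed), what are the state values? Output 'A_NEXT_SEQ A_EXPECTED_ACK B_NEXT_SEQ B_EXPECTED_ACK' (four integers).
After event 0: A_seq=13 A_ack=200 B_seq=200 B_ack=13
After event 1: A_seq=206 A_ack=200 B_seq=200 B_ack=13
After event 2: A_seq=219 A_ack=200 B_seq=200 B_ack=13
After event 3: A_seq=219 A_ack=280 B_seq=280 B_ack=13
After event 4: A_seq=219 A_ack=465 B_seq=465 B_ack=13
After event 5: A_seq=219 A_ack=465 B_seq=465 B_ack=219

219 465 465 219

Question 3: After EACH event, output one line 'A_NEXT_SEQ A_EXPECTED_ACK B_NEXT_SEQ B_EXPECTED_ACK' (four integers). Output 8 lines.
13 200 200 13
206 200 200 13
219 200 200 13
219 280 280 13
219 465 465 13
219 465 465 219
219 465 465 219
219 465 465 219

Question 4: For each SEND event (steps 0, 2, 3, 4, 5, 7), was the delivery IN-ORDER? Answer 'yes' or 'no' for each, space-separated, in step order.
Step 0: SEND seq=0 -> in-order
Step 2: SEND seq=206 -> out-of-order
Step 3: SEND seq=200 -> in-order
Step 4: SEND seq=280 -> in-order
Step 5: SEND seq=13 -> in-order
Step 7: SEND seq=13 -> out-of-order

Answer: yes no yes yes yes no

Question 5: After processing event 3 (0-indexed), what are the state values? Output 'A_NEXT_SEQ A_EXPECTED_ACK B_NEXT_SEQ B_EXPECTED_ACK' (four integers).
After event 0: A_seq=13 A_ack=200 B_seq=200 B_ack=13
After event 1: A_seq=206 A_ack=200 B_seq=200 B_ack=13
After event 2: A_seq=219 A_ack=200 B_seq=200 B_ack=13
After event 3: A_seq=219 A_ack=280 B_seq=280 B_ack=13

219 280 280 13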